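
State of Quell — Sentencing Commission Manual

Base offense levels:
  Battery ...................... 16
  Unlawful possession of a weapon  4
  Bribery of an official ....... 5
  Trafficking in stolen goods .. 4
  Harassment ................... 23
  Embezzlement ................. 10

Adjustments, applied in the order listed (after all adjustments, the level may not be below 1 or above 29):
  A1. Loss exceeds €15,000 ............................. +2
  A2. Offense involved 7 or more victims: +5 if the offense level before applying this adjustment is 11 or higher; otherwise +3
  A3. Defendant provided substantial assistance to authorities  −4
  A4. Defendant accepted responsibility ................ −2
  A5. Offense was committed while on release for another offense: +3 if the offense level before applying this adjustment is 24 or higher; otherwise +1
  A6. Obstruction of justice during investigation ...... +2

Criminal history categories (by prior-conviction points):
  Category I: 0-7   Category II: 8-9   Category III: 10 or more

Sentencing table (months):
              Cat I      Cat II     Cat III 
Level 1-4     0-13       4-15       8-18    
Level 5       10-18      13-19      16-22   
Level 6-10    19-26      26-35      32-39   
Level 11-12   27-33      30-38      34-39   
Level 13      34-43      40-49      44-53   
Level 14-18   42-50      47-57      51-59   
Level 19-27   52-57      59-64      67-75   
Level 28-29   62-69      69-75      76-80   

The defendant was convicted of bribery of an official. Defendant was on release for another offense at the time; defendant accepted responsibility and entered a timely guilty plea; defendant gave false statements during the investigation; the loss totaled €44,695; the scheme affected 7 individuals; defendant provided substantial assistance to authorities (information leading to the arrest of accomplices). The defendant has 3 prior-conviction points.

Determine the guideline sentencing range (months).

Base offense level for bribery of an official: 5.
A1 applies: 5 + 2 = 7.
A2 applies (level before this adjustment is 7 < 11, so +3): 7 + 3 = 10.
A3 applies: 10 − 4 = 6.
A4 applies: 6 − 2 = 4.
A5 applies (level before this adjustment is 4 < 24, so +1): 4 + 1 = 5.
A6 applies: 5 + 2 = 7.
Final offense level: 7.
Criminal history: 3 prior points → Category I (0-7).
Level 7 falls in the 6-10 band.
Grid: Level 6-10 × Category I = 19-26 months.

19-26 months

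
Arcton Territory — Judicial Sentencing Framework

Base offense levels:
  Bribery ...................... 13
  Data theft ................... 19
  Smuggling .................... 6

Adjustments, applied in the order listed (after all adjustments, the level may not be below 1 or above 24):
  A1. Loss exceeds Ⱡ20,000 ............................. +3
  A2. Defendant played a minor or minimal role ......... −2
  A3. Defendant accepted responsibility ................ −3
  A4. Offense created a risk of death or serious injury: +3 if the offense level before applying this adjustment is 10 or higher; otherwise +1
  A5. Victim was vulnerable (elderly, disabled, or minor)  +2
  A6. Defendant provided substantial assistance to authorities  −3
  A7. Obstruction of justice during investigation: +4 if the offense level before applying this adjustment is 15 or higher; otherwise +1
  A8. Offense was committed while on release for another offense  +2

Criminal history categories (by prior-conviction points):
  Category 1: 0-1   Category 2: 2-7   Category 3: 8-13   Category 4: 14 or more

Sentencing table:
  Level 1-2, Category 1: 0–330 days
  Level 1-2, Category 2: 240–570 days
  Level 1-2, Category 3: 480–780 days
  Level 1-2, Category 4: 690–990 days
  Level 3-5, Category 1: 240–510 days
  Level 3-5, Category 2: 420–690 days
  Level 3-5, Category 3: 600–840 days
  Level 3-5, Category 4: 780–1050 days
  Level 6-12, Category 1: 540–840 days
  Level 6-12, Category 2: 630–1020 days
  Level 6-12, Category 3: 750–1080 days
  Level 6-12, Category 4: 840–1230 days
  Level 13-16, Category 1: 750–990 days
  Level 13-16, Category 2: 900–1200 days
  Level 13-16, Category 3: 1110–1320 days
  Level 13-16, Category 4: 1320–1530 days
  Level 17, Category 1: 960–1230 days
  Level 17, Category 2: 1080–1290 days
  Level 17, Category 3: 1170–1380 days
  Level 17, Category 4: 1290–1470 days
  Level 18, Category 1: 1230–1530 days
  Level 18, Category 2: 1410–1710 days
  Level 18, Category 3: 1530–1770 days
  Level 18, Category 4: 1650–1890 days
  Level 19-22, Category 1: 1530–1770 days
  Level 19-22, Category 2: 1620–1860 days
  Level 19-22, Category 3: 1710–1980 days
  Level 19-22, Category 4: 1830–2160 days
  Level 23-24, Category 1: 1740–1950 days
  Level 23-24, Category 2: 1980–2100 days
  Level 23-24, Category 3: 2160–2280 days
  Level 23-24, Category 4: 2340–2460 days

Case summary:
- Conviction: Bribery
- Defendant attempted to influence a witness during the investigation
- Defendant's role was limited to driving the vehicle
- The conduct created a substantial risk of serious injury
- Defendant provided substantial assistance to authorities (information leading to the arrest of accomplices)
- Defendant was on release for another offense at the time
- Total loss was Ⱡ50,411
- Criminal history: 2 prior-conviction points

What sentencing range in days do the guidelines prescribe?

Base offense level for bribery: 13.
A1 applies: 13 + 3 = 16.
A2 applies: 16 − 2 = 14.
A4 applies (level before this adjustment is 14 ≥ 10, so +3): 14 + 3 = 17.
A5 does not apply.
A6 applies: 17 − 3 = 14.
A7 applies (level before this adjustment is 14 < 15, so +1): 14 + 1 = 15.
A8 applies: 15 + 2 = 17.
Final offense level: 17.
Criminal history: 2 prior points → Category 2 (2-7).
Level 17 falls in the 17 band.
Grid: Level 17 × Category 2 = 1080-1290 days.

1080-1290 days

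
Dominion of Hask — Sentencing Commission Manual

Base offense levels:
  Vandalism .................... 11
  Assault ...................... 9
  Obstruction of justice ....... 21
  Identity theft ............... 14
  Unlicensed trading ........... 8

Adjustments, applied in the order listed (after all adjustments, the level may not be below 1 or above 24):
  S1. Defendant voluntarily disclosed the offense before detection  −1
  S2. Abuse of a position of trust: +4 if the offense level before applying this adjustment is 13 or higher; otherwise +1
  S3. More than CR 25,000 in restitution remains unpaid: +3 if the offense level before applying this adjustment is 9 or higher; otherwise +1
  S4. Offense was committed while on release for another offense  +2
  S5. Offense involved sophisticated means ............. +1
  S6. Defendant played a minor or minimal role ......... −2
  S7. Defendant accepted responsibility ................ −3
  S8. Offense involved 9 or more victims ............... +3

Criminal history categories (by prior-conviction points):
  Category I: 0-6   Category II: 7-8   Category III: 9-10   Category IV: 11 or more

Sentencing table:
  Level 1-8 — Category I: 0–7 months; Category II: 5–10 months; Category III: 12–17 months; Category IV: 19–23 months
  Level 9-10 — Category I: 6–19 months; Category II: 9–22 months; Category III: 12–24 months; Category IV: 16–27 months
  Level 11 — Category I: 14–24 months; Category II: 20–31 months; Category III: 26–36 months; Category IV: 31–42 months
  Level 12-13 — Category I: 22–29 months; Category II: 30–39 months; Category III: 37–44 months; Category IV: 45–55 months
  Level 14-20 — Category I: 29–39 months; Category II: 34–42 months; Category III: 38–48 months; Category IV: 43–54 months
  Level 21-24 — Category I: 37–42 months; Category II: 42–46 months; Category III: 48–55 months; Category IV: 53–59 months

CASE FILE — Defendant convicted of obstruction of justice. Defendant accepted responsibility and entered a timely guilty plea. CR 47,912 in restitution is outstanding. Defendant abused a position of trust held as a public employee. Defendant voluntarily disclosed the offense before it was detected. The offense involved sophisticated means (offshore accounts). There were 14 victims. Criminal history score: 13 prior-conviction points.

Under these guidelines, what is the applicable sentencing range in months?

53-59 months

Base offense level for obstruction of justice: 21.
S1 applies: 21 − 1 = 20.
S2 applies (level before this adjustment is 20 ≥ 13, so +4): 20 + 4 = 24.
S3 applies (level before this adjustment is 24 ≥ 9, so +3): 24 + 3 = 27.
S4 does not apply.
S5 applies: 27 + 1 = 28.
S6 does not apply.
S7 applies: 28 − 3 = 25.
S8 applies: 25 + 3 = 28.
Level 28 exceeds the maximum of 24; capped at 24.
Final offense level: 24.
Criminal history: 13 prior points → Category IV (11+).
Level 24 falls in the 21-24 band.
Grid: Level 21-24 × Category IV = 53-59 months.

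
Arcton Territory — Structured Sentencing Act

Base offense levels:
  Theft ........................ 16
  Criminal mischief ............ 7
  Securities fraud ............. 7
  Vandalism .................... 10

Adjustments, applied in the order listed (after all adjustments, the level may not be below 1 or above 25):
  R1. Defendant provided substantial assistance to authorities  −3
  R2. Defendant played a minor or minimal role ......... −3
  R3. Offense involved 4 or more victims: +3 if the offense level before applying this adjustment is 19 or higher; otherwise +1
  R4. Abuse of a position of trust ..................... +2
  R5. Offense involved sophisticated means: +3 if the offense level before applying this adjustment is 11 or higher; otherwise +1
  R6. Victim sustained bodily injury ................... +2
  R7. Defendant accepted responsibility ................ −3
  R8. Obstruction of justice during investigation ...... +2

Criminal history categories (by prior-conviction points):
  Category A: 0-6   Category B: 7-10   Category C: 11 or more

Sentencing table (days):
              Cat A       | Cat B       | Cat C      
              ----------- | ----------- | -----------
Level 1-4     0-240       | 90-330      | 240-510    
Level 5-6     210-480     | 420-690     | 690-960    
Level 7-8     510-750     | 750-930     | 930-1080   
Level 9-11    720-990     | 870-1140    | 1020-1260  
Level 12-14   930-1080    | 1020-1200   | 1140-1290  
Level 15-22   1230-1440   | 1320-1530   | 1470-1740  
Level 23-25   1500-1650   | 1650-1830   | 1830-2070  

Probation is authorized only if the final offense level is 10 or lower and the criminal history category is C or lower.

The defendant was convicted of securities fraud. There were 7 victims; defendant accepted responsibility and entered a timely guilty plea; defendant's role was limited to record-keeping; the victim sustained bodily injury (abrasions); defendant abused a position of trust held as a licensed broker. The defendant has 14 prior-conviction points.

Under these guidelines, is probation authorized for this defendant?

Base offense level for securities fraud: 7.
R1 does not apply.
R2 applies: 7 − 3 = 4.
R3 applies (level before this adjustment is 4 < 19, so +1): 4 + 1 = 5.
R4 applies: 5 + 2 = 7.
R6 applies: 7 + 2 = 9.
R7 applies: 9 − 3 = 6.
R8 does not apply.
Final offense level: 6.
Criminal history: 14 prior points → Category C (11+).
Level 6 falls in the 5-6 band.
Grid: Level 5-6 × Category C = 690-960 days.
Probation check: level 6 ≤ 10 and category C ≤ C → eligible.

Yes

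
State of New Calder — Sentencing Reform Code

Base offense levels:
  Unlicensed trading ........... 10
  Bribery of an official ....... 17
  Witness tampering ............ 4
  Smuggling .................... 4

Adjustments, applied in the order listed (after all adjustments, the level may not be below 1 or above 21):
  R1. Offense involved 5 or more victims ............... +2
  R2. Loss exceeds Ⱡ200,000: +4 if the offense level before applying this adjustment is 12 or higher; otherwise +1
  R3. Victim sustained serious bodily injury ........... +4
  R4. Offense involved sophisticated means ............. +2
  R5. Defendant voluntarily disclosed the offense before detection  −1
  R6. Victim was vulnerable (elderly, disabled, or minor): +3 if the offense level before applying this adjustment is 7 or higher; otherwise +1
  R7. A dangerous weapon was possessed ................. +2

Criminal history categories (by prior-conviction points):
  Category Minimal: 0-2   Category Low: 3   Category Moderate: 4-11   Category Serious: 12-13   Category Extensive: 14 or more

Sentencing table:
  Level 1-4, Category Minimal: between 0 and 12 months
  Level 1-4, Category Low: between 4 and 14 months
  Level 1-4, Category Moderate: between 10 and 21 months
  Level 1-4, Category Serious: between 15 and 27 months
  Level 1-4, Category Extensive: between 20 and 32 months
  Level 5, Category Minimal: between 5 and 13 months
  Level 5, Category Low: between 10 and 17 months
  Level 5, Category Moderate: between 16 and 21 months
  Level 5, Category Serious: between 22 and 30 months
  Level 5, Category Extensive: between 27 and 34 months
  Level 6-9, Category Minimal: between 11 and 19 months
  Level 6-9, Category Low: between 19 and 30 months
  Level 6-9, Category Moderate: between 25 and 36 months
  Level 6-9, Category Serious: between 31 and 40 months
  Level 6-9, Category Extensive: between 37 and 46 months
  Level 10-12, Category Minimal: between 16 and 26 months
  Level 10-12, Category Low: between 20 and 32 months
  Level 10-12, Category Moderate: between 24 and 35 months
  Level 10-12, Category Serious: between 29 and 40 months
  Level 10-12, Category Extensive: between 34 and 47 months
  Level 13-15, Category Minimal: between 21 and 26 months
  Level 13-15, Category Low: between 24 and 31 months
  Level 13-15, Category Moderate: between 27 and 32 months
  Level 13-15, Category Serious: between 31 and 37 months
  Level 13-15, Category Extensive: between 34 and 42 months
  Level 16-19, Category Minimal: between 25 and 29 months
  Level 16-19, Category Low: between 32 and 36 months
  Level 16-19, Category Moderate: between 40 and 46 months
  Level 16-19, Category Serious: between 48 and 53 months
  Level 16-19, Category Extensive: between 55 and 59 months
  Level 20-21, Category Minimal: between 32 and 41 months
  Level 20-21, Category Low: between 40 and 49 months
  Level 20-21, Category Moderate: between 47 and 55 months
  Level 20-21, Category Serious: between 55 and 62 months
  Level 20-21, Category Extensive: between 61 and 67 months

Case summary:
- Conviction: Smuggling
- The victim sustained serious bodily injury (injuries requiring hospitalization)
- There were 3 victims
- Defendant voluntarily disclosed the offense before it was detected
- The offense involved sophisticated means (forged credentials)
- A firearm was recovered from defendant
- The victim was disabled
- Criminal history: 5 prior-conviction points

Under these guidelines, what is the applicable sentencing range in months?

Base offense level for smuggling: 4.
R2 does not apply.
R3 applies: 4 + 4 = 8.
R4 applies: 8 + 2 = 10.
R5 applies: 10 − 1 = 9.
R6 applies (level before this adjustment is 9 ≥ 7, so +3): 9 + 3 = 12.
R7 applies: 12 + 2 = 14.
Final offense level: 14.
Criminal history: 5 prior points → Category Moderate (4-11).
Level 14 falls in the 13-15 band.
Grid: Level 13-15 × Category Moderate = 27-32 months.

27-32 months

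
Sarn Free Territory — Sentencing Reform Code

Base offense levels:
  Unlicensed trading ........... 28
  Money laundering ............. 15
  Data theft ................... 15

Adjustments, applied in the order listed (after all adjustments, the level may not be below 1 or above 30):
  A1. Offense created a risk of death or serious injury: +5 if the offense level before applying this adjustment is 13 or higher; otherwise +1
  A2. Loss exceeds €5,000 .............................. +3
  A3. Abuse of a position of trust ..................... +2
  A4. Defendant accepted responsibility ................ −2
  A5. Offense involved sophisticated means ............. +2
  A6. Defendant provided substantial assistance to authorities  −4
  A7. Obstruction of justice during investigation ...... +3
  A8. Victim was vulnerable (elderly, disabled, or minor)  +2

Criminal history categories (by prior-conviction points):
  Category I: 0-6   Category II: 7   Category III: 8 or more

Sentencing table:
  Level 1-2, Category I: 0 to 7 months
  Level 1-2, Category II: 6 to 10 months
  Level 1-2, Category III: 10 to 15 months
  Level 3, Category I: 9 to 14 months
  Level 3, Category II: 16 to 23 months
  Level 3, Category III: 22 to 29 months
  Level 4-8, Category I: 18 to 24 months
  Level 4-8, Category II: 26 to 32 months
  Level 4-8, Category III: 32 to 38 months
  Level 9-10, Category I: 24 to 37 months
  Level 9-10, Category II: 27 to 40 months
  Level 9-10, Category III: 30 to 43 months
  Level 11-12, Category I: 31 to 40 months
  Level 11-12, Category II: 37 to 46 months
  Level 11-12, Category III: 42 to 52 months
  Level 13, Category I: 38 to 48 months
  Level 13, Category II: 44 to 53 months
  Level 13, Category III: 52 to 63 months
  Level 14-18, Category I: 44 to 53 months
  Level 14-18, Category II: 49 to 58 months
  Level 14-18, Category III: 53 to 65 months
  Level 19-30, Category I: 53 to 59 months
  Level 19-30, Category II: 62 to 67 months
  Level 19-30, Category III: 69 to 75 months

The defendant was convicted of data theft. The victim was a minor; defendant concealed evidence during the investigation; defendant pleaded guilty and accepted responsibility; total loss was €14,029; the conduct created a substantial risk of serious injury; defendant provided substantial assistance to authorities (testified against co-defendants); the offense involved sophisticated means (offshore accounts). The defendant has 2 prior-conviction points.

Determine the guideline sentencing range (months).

53-59 months

Base offense level for data theft: 15.
A1 applies (level before this adjustment is 15 ≥ 13, so +5): 15 + 5 = 20.
A2 applies: 20 + 3 = 23.
A3 does not apply.
A4 applies: 23 − 2 = 21.
A5 applies: 21 + 2 = 23.
A6 applies: 23 − 4 = 19.
A7 applies: 19 + 3 = 22.
A8 applies: 22 + 2 = 24.
Final offense level: 24.
Criminal history: 2 prior points → Category I (0-6).
Level 24 falls in the 19-30 band.
Grid: Level 19-30 × Category I = 53-59 months.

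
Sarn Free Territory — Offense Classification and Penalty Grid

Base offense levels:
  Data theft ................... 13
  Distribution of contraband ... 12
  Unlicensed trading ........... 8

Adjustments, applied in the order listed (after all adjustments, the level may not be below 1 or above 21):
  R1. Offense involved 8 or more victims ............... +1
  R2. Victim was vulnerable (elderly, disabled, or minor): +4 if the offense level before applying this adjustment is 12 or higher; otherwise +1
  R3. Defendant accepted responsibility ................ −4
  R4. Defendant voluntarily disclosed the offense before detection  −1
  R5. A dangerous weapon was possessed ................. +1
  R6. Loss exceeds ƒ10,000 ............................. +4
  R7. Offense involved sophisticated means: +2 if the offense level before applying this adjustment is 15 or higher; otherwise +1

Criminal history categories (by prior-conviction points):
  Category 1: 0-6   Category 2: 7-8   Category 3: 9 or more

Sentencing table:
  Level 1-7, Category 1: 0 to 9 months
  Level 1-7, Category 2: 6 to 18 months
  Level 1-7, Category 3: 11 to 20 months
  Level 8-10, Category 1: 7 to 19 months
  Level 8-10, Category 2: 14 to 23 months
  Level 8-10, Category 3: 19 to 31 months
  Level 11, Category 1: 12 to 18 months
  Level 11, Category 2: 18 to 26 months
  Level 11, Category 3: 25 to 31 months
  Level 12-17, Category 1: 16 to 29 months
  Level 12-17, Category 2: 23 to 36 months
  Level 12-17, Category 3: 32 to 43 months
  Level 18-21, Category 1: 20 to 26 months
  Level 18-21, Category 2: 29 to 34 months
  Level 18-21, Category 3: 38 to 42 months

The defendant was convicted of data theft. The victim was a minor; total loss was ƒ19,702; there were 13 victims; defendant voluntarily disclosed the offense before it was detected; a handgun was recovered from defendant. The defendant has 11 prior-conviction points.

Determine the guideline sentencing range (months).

Base offense level for data theft: 13.
R1 applies: 13 + 1 = 14.
R2 applies (level before this adjustment is 14 ≥ 12, so +4): 14 + 4 = 18.
R3 does not apply.
R4 applies: 18 − 1 = 17.
R5 applies: 17 + 1 = 18.
R6 applies: 18 + 4 = 22.
Level 22 exceeds the maximum of 21; capped at 21.
Final offense level: 21.
Criminal history: 11 prior points → Category 3 (9+).
Level 21 falls in the 18-21 band.
Grid: Level 18-21 × Category 3 = 38-42 months.

38-42 months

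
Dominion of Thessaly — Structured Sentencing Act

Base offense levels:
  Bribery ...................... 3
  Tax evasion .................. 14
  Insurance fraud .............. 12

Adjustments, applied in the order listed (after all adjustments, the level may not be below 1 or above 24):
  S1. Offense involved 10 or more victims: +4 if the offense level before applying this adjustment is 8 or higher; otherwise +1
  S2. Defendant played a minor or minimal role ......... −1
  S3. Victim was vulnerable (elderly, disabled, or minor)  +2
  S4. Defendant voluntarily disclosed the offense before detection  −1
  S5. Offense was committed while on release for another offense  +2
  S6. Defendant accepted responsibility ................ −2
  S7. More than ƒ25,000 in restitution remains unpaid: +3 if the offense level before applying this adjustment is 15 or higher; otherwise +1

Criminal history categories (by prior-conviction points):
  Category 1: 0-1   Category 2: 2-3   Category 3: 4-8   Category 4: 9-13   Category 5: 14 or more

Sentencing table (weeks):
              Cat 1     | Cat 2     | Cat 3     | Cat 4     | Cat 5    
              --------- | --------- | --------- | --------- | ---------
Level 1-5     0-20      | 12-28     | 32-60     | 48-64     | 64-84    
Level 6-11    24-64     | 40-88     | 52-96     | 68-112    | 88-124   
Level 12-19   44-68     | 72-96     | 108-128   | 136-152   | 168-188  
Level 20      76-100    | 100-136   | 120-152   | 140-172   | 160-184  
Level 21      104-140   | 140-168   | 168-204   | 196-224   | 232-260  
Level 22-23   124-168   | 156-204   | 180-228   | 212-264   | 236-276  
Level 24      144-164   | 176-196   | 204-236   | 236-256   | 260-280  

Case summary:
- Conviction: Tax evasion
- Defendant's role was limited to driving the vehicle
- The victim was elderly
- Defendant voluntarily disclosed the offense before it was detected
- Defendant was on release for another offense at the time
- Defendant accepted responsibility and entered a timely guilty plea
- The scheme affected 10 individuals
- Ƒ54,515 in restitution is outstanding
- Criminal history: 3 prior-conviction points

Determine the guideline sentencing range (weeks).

140-168 weeks

Base offense level for tax evasion: 14.
S1 applies (level before this adjustment is 14 ≥ 8, so +4): 14 + 4 = 18.
S2 applies: 18 − 1 = 17.
S3 applies: 17 + 2 = 19.
S4 applies: 19 − 1 = 18.
S5 applies: 18 + 2 = 20.
S6 applies: 20 − 2 = 18.
S7 applies (level before this adjustment is 18 ≥ 15, so +3): 18 + 3 = 21.
Final offense level: 21.
Criminal history: 3 prior points → Category 2 (2-3).
Level 21 falls in the 21 band.
Grid: Level 21 × Category 2 = 140-168 weeks.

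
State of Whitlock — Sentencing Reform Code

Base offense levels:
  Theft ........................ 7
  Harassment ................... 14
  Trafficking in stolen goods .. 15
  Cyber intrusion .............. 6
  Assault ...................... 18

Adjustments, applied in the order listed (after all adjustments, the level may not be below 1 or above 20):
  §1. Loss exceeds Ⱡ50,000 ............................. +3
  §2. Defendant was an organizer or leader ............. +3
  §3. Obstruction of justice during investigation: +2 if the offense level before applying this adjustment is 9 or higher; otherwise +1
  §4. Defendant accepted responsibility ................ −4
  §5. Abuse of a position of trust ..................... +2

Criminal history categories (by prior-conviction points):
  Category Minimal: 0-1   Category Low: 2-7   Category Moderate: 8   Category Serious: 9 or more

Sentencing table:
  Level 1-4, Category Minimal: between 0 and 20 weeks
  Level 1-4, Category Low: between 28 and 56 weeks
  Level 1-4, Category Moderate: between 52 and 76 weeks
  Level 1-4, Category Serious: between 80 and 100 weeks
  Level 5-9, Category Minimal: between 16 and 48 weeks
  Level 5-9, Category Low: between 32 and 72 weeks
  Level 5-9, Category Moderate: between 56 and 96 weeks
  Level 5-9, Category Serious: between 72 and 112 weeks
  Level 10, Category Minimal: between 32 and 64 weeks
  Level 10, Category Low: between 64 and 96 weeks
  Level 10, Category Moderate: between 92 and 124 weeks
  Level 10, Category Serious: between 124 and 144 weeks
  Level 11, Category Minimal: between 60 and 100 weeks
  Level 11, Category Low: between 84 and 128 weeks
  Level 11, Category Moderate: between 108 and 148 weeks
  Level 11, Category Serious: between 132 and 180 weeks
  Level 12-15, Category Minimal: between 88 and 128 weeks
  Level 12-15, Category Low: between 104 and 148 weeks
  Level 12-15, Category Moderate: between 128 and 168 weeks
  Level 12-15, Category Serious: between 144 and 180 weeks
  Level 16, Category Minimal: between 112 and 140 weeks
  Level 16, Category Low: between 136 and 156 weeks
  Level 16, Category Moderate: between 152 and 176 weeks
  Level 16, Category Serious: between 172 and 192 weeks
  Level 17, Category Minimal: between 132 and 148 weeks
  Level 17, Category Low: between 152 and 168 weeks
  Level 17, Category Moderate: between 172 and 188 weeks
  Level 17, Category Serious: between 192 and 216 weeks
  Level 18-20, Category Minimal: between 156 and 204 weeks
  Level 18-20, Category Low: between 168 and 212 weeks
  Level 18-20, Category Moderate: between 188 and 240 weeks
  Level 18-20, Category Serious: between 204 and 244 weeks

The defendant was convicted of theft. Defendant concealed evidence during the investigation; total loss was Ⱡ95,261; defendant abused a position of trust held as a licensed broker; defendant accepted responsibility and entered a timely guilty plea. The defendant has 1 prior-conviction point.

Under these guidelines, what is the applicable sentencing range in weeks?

Base offense level for theft: 7.
§1 applies: 7 + 3 = 10.
§3 applies (level before this adjustment is 10 ≥ 9, so +2): 10 + 2 = 12.
§4 applies: 12 − 4 = 8.
§5 applies: 8 + 2 = 10.
Final offense level: 10.
Criminal history: 1 prior point → Category Minimal (0-1).
Level 10 falls in the 10 band.
Grid: Level 10 × Category Minimal = 32-64 weeks.

32-64 weeks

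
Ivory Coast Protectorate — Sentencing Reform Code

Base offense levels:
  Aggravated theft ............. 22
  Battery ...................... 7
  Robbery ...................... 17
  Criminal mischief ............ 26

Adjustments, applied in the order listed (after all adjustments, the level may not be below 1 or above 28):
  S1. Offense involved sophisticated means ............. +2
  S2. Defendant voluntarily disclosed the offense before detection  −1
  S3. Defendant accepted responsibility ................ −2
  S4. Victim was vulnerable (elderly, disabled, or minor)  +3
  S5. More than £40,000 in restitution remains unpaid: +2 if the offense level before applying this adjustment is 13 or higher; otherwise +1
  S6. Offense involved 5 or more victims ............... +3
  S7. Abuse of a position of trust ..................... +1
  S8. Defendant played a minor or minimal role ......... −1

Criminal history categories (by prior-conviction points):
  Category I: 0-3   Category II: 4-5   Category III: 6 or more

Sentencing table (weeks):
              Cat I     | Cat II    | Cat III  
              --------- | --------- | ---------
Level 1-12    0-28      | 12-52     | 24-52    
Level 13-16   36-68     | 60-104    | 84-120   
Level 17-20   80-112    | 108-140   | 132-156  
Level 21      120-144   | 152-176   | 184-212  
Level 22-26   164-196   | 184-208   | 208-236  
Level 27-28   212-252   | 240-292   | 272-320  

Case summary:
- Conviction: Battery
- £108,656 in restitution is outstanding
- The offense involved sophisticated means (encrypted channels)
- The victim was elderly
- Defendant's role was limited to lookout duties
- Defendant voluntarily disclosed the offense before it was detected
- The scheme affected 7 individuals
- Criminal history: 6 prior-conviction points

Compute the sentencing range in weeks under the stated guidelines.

84-120 weeks

Base offense level for battery: 7.
S1 applies: 7 + 2 = 9.
S2 applies: 9 − 1 = 8.
S4 applies: 8 + 3 = 11.
S5 applies (level before this adjustment is 11 < 13, so +1): 11 + 1 = 12.
S6 applies: 12 + 3 = 15.
S8 applies: 15 − 1 = 14.
Final offense level: 14.
Criminal history: 6 prior points → Category III (6+).
Level 14 falls in the 13-16 band.
Grid: Level 13-16 × Category III = 84-120 weeks.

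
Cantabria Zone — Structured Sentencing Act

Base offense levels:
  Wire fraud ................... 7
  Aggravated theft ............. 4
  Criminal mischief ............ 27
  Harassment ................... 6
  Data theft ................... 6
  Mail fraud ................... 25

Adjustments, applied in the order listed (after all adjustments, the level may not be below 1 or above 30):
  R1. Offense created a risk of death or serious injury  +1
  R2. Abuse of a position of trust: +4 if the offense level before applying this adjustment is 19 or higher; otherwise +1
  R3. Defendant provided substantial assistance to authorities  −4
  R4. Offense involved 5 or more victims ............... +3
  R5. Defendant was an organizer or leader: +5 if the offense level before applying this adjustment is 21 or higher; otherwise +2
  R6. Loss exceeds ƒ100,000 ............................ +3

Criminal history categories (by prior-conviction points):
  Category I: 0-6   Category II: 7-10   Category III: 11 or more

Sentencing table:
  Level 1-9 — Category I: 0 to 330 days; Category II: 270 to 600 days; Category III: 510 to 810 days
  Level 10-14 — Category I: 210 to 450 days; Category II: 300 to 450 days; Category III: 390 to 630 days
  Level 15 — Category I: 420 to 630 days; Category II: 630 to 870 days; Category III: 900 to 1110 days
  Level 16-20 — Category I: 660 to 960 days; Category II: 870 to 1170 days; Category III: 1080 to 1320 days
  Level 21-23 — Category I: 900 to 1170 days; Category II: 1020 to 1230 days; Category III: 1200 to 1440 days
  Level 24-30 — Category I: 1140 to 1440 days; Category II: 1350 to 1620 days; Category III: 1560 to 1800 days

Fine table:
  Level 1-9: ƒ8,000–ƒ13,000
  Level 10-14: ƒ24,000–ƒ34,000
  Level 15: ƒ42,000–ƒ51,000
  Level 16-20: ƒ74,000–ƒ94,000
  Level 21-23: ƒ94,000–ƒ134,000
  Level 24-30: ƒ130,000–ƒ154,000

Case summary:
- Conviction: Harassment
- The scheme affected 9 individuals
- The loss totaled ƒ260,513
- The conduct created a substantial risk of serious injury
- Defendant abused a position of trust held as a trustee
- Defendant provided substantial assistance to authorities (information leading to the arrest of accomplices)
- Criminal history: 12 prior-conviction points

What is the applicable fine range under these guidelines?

ƒ24,000–ƒ34,000

Base offense level for harassment: 6.
R1 applies: 6 + 1 = 7.
R2 applies (level before this adjustment is 7 < 19, so +1): 7 + 1 = 8.
R3 applies: 8 − 4 = 4.
R4 applies: 4 + 3 = 7.
R5 does not apply.
R6 applies: 7 + 3 = 10.
Final offense level: 10.
Level 10 falls in the 10-14 band.
Fine table: Level 10-14 → ƒ24,000–ƒ34,000.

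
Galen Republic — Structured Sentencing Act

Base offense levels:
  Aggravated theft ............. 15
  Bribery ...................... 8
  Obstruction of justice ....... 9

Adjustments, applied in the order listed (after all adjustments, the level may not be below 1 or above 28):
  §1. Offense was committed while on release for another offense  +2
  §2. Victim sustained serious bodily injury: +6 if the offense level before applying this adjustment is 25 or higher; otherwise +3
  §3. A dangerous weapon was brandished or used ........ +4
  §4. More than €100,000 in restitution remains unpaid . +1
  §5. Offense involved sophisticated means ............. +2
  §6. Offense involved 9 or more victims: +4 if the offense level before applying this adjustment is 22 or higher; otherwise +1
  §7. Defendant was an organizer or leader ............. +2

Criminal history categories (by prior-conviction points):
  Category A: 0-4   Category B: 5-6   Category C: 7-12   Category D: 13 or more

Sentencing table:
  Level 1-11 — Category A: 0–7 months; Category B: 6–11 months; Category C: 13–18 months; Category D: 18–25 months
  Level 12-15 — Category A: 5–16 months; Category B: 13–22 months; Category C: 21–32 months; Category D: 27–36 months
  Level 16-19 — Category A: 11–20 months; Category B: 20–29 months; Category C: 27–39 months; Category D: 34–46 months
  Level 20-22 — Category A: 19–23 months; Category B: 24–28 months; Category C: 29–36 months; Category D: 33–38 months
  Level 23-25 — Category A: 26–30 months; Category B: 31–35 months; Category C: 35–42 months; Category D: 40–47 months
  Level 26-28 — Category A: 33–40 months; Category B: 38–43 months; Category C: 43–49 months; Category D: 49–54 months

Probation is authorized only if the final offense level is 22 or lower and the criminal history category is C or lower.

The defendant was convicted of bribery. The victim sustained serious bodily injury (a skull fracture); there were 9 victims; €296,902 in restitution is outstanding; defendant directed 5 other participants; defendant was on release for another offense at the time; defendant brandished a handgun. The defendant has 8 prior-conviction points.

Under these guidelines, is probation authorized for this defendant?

Base offense level for bribery: 8.
§1 applies: 8 + 2 = 10.
§2 applies (level before this adjustment is 10 < 25, so +3): 10 + 3 = 13.
§3 applies: 13 + 4 = 17.
§4 applies: 17 + 1 = 18.
§6 applies (level before this adjustment is 18 < 22, so +1): 18 + 1 = 19.
§7 applies: 19 + 2 = 21.
Final offense level: 21.
Criminal history: 8 prior points → Category C (7-12).
Level 21 falls in the 20-22 band.
Grid: Level 20-22 × Category C = 29-36 months.
Probation check: level 21 ≤ 22 and category C ≤ C → eligible.

Yes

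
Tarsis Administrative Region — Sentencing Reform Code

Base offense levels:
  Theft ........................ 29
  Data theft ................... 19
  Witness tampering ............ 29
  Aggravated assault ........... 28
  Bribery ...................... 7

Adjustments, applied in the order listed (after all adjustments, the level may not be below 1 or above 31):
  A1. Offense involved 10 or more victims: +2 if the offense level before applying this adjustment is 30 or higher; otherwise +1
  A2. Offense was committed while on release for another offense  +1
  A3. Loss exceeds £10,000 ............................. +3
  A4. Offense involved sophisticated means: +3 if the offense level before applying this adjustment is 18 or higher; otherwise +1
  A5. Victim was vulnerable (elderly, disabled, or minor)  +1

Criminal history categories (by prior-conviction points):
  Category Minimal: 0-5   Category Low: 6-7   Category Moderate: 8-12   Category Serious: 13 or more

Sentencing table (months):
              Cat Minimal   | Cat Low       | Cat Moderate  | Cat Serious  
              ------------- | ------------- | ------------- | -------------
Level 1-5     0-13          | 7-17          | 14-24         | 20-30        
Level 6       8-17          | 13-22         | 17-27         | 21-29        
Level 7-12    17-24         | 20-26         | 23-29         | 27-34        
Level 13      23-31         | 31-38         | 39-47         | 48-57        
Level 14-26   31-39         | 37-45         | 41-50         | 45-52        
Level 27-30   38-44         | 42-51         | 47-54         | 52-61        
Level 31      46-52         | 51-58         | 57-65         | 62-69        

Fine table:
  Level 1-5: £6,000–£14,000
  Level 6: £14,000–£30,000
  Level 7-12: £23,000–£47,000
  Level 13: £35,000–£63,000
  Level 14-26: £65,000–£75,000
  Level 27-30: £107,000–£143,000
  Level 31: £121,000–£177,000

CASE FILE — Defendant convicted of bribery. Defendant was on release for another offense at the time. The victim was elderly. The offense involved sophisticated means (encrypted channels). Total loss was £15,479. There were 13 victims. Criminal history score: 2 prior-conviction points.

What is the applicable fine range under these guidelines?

Base offense level for bribery: 7.
A1 applies (level before this adjustment is 7 < 30, so +1): 7 + 1 = 8.
A2 applies: 8 + 1 = 9.
A3 applies: 9 + 3 = 12.
A4 applies (level before this adjustment is 12 < 18, so +1): 12 + 1 = 13.
A5 applies: 13 + 1 = 14.
Final offense level: 14.
Level 14 falls in the 14-26 band.
Fine table: Level 14-26 → £65,000–£75,000.

£65,000–£75,000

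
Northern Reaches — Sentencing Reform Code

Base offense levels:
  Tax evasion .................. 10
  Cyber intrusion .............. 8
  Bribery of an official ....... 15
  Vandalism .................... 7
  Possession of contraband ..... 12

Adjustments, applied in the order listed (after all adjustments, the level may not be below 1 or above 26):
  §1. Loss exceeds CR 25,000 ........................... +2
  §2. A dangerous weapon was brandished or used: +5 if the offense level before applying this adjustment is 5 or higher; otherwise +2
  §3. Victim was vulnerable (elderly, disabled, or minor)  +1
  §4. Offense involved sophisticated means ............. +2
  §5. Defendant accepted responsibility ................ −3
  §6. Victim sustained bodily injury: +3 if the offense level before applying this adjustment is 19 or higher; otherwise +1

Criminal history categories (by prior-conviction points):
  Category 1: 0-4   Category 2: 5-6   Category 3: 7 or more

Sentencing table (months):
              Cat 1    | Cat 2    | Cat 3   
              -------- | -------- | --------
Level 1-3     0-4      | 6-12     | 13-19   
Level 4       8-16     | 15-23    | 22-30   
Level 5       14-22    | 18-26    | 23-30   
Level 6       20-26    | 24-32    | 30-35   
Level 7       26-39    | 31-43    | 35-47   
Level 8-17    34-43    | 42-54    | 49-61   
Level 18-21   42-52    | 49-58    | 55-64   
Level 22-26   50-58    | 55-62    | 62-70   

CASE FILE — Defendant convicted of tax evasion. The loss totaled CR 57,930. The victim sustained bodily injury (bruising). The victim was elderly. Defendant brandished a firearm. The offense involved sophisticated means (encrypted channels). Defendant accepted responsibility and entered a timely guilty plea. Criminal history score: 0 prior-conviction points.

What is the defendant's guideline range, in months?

42-52 months

Base offense level for tax evasion: 10.
§1 applies: 10 + 2 = 12.
§2 applies (level before this adjustment is 12 ≥ 5, so +5): 12 + 5 = 17.
§3 applies: 17 + 1 = 18.
§4 applies: 18 + 2 = 20.
§5 applies: 20 − 3 = 17.
§6 applies (level before this adjustment is 17 < 19, so +1): 17 + 1 = 18.
Final offense level: 18.
Criminal history: 0 prior points → Category 1 (0-4).
Level 18 falls in the 18-21 band.
Grid: Level 18-21 × Category 1 = 42-52 months.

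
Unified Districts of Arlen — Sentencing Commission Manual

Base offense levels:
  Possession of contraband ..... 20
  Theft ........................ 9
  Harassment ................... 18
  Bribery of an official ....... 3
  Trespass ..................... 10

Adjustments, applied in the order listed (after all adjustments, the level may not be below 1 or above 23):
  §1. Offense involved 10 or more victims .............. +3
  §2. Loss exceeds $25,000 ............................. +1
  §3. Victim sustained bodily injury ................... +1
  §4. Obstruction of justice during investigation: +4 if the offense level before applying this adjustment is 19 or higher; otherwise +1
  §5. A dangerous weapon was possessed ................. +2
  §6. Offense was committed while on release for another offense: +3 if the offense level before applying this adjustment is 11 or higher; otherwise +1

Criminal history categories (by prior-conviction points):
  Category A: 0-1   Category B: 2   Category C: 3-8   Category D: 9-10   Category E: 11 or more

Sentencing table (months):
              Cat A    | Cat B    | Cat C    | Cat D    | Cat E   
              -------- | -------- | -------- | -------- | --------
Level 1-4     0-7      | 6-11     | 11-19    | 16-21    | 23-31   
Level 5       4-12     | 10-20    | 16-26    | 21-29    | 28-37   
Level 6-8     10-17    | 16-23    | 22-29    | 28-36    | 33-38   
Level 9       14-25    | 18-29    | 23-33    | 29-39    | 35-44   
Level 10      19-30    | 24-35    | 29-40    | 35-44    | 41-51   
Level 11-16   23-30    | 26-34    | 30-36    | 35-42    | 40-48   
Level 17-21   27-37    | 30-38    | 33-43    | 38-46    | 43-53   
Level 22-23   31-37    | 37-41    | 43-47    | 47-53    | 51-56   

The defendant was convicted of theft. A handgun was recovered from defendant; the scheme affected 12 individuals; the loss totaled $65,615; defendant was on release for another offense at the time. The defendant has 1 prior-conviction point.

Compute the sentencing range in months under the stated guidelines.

27-37 months

Base offense level for theft: 9.
§1 applies: 9 + 3 = 12.
§2 applies: 12 + 1 = 13.
§3 does not apply.
§5 applies: 13 + 2 = 15.
§6 applies (level before this adjustment is 15 ≥ 11, so +3): 15 + 3 = 18.
Final offense level: 18.
Criminal history: 1 prior point → Category A (0-1).
Level 18 falls in the 17-21 band.
Grid: Level 17-21 × Category A = 27-37 months.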